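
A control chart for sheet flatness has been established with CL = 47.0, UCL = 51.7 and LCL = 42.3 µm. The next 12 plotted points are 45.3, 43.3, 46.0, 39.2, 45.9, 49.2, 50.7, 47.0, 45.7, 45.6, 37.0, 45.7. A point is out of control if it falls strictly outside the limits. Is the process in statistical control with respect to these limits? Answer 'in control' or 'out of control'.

out of control

Compare each point to [42.3, 51.7]: sample 4 = 39.2 < LCL; sample 11 = 37.0 < LCL.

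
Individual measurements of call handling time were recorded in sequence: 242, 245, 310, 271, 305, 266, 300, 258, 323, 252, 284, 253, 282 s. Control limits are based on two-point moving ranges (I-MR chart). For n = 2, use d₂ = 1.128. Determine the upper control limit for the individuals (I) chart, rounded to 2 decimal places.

X̄ = (242 + 245 + 310 + 271 + 305 + 266 + 300 + 258 + 323 + 252 + 284 + 253 + 282) / 13 = 276.2308
Moving ranges: 3, 65, 39, 34, 39, 34, 42, 65, 71, 32, 31, 29; M̄R̄ = 484.0000 / 12 = 40.3333
UCL = X̄ + 3·M̄R̄/d₂ = 276.2308 + 3 × 40.3333 / 1.128 = 383.5003

383.50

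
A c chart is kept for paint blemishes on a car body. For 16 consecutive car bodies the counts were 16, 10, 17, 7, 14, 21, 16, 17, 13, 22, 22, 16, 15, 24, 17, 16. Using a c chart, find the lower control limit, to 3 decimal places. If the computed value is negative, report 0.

4.275

c̄ = (16 + 10 + 17 + 7 + 14 + 21 + 16 + 17 + 13 + 22 + 22 + 16 + 15 + 24 + 17 + 16) / 16 = 263 / 16 = 16.4375
LCL = c̄ − 3√c̄ = 16.4375 − 3 × 4.0543 = 4.2745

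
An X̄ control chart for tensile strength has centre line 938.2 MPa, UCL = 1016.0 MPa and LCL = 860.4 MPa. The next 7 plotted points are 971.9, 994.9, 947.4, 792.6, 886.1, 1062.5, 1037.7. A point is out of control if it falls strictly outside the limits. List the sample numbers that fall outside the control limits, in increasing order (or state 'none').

Compare each point to [860.4, 1016.0]: sample 4 = 792.6 < LCL; sample 6 = 1062.5 > UCL; sample 7 = 1037.7 > UCL.

4, 6, 7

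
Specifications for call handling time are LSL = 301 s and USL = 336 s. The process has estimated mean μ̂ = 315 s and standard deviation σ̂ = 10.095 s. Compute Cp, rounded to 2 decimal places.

Cp = (USL − LSL) / (6σ̂) = (336 − 301) / (6 × 10.095) = 35.0000 / 60.5700 = 0.5778

0.58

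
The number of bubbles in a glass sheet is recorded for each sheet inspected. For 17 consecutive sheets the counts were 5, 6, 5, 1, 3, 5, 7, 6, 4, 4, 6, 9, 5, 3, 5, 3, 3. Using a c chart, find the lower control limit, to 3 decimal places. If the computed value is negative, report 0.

0.000

c̄ = (5 + 6 + 5 + 1 + 3 + 5 + 7 + 6 + 4 + 4 + 6 + 9 + 5 + 3 + 5 + 3 + 3) / 17 = 80 / 17 = 4.7059
LCL = c̄ − 3√c̄ = 4.7059 − 3 × 2.1693 = -1.8020 → 0 (cannot be negative)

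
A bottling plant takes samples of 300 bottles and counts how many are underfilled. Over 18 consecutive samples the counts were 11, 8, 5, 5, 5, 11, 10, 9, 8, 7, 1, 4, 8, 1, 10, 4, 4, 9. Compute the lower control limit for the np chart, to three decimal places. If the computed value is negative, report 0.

0.000

p̄ = Σdᵢ / (k·n) = 120 / (18 × 300) = 0.02222
LCL = np̄ − 3·√(np̄(1−p̄)) = 6.6667 − 3 × 2.5531 = -0.9928 → 0 (negative, so LCL = 0)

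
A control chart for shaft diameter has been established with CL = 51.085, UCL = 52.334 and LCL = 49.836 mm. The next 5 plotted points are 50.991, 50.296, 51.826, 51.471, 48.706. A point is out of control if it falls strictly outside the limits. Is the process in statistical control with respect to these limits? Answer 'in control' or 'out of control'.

out of control

Compare each point to [49.836, 52.334]: sample 5 = 48.706 < LCL.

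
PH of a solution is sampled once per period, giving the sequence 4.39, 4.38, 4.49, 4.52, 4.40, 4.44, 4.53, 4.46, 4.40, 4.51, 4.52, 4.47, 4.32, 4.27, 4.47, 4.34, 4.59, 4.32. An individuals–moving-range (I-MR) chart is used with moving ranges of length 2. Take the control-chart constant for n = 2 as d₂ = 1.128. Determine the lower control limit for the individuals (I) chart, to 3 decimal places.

4.161

X̄ = (4.39 + 4.38 + 4.49 + 4.52 + 4.40 + 4.44 + 4.53 + 4.46 + 4.40 + 4.51 + 4.52 + 4.47 + 4.32 + 4.27 + 4.47 + 4.34 + 4.59 + 4.32) / 18 = 4.4344
Moving ranges: 0.01, 0.11, 0.03, 0.12, 0.04, 0.09, 0.07, 0.06, 0.11, 0.01, 0.05, 0.15, 0.05, 0.20, 0.13, 0.25, 0.27; M̄R̄ = 1.7500 / 17 = 0.1029
LCL = X̄ − 3·M̄R̄/d₂ = 4.4344 − 3 × 0.1029 / 1.128 = 4.1607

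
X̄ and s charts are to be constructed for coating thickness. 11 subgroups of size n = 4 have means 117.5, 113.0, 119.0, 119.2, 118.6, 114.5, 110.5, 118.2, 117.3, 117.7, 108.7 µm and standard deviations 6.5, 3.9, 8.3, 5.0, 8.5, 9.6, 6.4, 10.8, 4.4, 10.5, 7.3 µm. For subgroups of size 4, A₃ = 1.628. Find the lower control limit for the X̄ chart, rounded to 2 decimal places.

103.82

X̄̄ = (117.5 + 113.0 + 119.0 + 119.2 + 118.6 + 114.5 + 110.5 + 118.2 + 117.3 + 117.7 + 108.7) / 11 = 115.8364
s̄ = (6.5 + 3.9 + 8.3 + 5.0 + 8.5 + 9.6 + 6.4 + 10.8 + 4.4 + 10.5 + 7.3) / 11 = 7.3818
LCL = X̄̄ − A₃·s̄ = 115.8364 − 1.628 × 7.3818 = 103.8188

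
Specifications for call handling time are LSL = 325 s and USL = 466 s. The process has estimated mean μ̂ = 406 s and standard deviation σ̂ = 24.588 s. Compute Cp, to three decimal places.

Cp = (USL − LSL) / (6σ̂) = (466 − 325) / (6 × 24.588) = 141.0000 / 147.5280 = 0.9558

0.956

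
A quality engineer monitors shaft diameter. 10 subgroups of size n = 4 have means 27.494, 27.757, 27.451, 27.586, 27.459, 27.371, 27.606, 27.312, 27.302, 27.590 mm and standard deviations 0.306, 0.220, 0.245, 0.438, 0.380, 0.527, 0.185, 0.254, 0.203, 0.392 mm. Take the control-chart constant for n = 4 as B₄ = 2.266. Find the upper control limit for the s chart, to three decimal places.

s̄ = (0.306 + 0.220 + 0.245 + 0.438 + 0.380 + 0.527 + 0.185 + 0.254 + 0.203 + 0.392) / 10 = 0.3150
UCL_s = B₄·s̄ = 2.266 × 0.3150 = 0.7138

0.714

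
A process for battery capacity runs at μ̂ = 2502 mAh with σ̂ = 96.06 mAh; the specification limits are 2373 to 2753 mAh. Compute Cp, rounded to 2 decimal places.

Cp = (USL − LSL) / (6σ̂) = (2753 − 2373) / (6 × 96.06) = 380.0000 / 576.3600 = 0.6593

0.66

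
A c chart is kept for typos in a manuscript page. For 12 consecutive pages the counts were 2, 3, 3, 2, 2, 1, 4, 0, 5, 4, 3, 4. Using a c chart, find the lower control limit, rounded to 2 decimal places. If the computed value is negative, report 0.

0.00

c̄ = (2 + 3 + 3 + 2 + 2 + 1 + 4 + 0 + 5 + 4 + 3 + 4) / 12 = 33 / 12 = 2.7500
LCL = c̄ − 3√c̄ = 2.7500 − 3 × 1.6583 = -2.2249 → 0 (cannot be negative)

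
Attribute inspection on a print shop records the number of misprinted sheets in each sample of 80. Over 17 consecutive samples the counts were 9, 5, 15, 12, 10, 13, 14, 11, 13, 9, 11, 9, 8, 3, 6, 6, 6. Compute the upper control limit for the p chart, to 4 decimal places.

0.2257

p̄ = Σdᵢ / (k·n) = 160 / (17 × 80) = 0.11765
UCL = p̄ + 3·√(p̄(1−p̄)/n) = 0.11765 + 3 × √(0.11765×0.88235/80) = 0.11765 + 3 × 0.03602 = 0.22571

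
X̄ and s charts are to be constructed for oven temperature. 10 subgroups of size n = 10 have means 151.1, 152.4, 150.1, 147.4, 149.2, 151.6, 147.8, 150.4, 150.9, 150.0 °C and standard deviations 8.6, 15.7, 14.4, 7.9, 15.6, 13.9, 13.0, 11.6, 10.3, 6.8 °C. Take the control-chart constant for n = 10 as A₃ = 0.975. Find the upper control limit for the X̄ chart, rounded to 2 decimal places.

X̄̄ = (151.1 + 152.4 + 150.1 + 147.4 + 149.2 + 151.6 + 147.8 + 150.4 + 150.9 + 150.0) / 10 = 150.0900
s̄ = (8.6 + 15.7 + 14.4 + 7.9 + 15.6 + 13.9 + 13.0 + 11.6 + 10.3 + 6.8) / 10 = 11.7800
UCL = X̄̄ + A₃·s̄ = 150.0900 + 0.975 × 11.7800 = 161.5755

161.58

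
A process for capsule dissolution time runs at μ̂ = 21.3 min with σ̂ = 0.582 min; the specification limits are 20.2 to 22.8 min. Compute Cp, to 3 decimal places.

0.745

Cp = (USL − LSL) / (6σ̂) = (22.8 − 20.2) / (6 × 0.582) = 2.6000 / 3.4920 = 0.7446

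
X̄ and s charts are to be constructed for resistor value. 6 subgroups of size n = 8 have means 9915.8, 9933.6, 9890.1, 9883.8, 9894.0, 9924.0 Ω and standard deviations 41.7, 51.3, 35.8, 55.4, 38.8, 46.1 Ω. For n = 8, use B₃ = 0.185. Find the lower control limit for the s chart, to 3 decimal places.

8.297

s̄ = (41.7 + 51.3 + 35.8 + 55.4 + 38.8 + 46.1) / 6 = 44.8500
LCL_s = B₃·s̄ = 0.185 × 44.8500 = 8.2973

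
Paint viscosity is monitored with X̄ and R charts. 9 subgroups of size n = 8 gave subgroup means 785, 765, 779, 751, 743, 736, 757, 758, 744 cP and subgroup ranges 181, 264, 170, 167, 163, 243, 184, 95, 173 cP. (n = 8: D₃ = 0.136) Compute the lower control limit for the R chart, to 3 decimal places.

24.782

R̄ = (181 + 264 + 170 + 167 + 163 + 243 + 184 + 95 + 173) / 9 = 1640.0000 / 9 = 182.2222
LCL_R = D₃·R̄ = 0.136 × 182.2222 = 24.7822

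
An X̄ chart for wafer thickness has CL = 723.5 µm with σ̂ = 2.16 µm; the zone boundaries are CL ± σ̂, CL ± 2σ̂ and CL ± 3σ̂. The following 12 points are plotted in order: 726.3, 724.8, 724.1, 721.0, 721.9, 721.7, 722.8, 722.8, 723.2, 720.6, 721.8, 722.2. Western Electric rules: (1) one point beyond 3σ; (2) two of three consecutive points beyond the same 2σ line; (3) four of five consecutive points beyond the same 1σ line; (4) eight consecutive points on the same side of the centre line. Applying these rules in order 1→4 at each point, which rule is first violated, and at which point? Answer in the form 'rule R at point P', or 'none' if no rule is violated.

Zone of each point (C = within 1σ̂, B = 1σ̂–2σ̂, A = 2σ̂–3σ̂, * = beyond 3σ̂; sign = side of CL): 1:+B, 2:+C, 3:+C, 4:-B, 5:-C, 6:-C, 7:-C, 8:-C, 9:-C, 10:-B, 11:-C, 12:-C
Rule 4 (eight consecutive points on the same side of the centre line) is satisfied at point 11.

rule 4 at point 11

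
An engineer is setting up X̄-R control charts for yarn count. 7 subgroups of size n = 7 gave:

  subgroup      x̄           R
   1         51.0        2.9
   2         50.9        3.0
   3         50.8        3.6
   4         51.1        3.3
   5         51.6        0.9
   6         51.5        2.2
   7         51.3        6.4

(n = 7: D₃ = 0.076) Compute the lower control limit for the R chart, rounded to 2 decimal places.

0.24

R̄ = (2.9 + 3.0 + 3.6 + 3.3 + 0.9 + 2.2 + 6.4) / 7 = 22.3000 / 7 = 3.1857
LCL_R = D₃·R̄ = 0.076 × 3.1857 = 0.2421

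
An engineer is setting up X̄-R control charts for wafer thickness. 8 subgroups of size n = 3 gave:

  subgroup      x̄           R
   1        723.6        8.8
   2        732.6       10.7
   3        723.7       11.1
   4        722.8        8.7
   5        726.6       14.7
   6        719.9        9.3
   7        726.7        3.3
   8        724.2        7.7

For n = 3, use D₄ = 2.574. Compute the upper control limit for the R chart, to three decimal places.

R̄ = (8.8 + 10.7 + 11.1 + 8.7 + 14.7 + 9.3 + 3.3 + 7.7) / 8 = 74.3000 / 8 = 9.2875
UCL_R = D₄·R̄ = 2.574 × 9.2875 = 23.9060

23.906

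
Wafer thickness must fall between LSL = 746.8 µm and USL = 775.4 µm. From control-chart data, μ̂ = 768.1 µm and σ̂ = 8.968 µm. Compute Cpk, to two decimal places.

0.27

Cpu = (USL − μ̂) / (3σ̂) = (775.4 − 768.1) / (3 × 8.968) = 0.2713; Cpl = (μ̂ − LSL) / (3σ̂) = (768.1 − 746.8) / (3 × 8.968) = 0.7917; Cpk = min(Cpu, Cpl) = 0.2713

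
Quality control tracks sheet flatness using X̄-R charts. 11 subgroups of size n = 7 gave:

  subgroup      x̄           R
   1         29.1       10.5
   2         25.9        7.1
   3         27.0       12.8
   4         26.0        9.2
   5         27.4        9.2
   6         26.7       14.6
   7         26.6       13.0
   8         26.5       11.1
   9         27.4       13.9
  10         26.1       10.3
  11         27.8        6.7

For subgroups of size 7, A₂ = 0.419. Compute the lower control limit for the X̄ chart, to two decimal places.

X̄̄ = (29.1 + 25.9 + 27.0 + 26.0 + 27.4 + 26.7 + 26.6 + 26.5 + 27.4 + 26.1 + 27.8) / 11 = 296.5000 / 11 = 26.9545
R̄ = (10.5 + 7.1 + 12.8 + 9.2 + 9.2 + 14.6 + 13.0 + 11.1 + 13.9 + 10.3 + 6.7) / 11 = 118.4000 / 11 = 10.7636
LCL = X̄̄ − A₂·R̄ = 26.9545 − 0.419 × 10.7636 = 22.4446

22.44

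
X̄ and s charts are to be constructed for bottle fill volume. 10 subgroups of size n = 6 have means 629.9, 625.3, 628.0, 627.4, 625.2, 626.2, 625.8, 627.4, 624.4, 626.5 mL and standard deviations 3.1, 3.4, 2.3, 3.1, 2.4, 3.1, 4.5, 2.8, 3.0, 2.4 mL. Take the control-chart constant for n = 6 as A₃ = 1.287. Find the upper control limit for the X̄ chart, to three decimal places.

X̄̄ = (629.9 + 625.3 + 628.0 + 627.4 + 625.2 + 626.2 + 625.8 + 627.4 + 624.4 + 626.5) / 10 = 626.6100
s̄ = (3.1 + 3.4 + 2.3 + 3.1 + 2.4 + 3.1 + 4.5 + 2.8 + 3.0 + 2.4) / 10 = 3.0100
UCL = X̄̄ + A₃·s̄ = 626.6100 + 1.287 × 3.0100 = 630.4839

630.484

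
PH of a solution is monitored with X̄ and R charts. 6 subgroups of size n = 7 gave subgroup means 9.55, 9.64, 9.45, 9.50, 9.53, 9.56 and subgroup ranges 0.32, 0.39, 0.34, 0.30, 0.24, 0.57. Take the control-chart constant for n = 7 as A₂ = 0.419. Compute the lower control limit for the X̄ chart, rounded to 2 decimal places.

9.39

X̄̄ = (9.55 + 9.64 + 9.45 + 9.50 + 9.53 + 9.56) / 6 = 57.2300 / 6 = 9.5383
R̄ = (0.32 + 0.39 + 0.34 + 0.30 + 0.24 + 0.57) / 6 = 2.1600 / 6 = 0.3600
LCL = X̄̄ − A₂·R̄ = 9.5383 − 0.419 × 0.3600 = 9.3875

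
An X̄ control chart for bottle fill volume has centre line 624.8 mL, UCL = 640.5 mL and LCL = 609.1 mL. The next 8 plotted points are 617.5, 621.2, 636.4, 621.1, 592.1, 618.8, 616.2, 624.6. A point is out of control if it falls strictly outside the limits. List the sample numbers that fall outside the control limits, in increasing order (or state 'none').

Compare each point to [609.1, 640.5]: sample 5 = 592.1 < LCL.

5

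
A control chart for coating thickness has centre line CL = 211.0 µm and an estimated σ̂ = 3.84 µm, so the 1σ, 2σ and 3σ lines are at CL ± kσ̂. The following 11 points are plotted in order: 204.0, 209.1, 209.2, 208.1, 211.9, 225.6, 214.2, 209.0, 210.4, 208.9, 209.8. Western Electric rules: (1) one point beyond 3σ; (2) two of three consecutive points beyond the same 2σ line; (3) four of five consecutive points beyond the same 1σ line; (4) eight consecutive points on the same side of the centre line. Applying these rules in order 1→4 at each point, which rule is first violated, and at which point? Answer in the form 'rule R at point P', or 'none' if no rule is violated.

Zone of each point (C = within 1σ̂, B = 1σ̂–2σ̂, A = 2σ̂–3σ̂, * = beyond 3σ̂; sign = side of CL): 1:-B, 2:-C, 3:-C, 4:-C, 5:+C, 6:+*, 7:+C, 8:-C, 9:-C, 10:-C, 11:-C
Rule 1 (one point beyond the 3σ limits) is satisfied at point 6.

rule 1 at point 6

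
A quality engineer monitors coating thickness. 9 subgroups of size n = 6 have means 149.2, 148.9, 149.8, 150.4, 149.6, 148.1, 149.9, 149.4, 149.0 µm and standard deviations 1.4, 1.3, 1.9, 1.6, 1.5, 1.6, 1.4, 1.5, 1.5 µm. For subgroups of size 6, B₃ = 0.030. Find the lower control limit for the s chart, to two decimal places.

s̄ = (1.4 + 1.3 + 1.9 + 1.6 + 1.5 + 1.6 + 1.4 + 1.5 + 1.5) / 9 = 1.5222
LCL_s = B₃·s̄ = 0.030 × 1.5222 = 0.0457

0.05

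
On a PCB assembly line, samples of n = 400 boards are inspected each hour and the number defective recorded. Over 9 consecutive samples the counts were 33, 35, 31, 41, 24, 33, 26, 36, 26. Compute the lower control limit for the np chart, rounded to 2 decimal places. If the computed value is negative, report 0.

15.47

p̄ = Σdᵢ / (k·n) = 285 / (9 × 400) = 0.07917
LCL = np̄ − 3·√(np̄(1−p̄)) = 31.6667 − 3 × 5.4000 = 15.4667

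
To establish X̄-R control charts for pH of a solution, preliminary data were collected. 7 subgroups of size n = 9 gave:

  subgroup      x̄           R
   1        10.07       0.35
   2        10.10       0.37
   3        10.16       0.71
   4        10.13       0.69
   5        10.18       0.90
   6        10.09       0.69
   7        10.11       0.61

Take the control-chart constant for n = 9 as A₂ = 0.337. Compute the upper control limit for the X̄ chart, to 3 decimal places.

X̄̄ = (10.07 + 10.10 + 10.16 + 10.13 + 10.18 + 10.09 + 10.11) / 7 = 70.8400 / 7 = 10.1200
R̄ = (0.35 + 0.37 + 0.71 + 0.69 + 0.90 + 0.69 + 0.61) / 7 = 4.3200 / 7 = 0.6171
UCL = X̄̄ + A₂·R̄ = 10.1200 + 0.337 × 0.6171 = 10.3280

10.328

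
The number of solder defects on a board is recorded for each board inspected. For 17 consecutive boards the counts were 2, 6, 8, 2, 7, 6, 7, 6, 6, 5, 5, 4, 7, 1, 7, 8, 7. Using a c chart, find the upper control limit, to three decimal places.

12.584

c̄ = (2 + 6 + 8 + 2 + 7 + 6 + 7 + 6 + 6 + 5 + 5 + 4 + 7 + 1 + 7 + 8 + 7) / 17 = 94 / 17 = 5.5294
UCL = c̄ + 3√c̄ = 5.5294 + 3 × √5.5294 = 5.5294 + 3 × 2.3515 = 12.5838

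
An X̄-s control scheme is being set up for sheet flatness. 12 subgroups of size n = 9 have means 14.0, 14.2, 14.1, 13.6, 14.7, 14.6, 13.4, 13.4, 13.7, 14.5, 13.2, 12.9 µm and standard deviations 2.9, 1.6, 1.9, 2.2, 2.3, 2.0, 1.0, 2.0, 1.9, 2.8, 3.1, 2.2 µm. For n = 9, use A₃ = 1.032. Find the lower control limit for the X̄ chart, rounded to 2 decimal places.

11.63

X̄̄ = (14.0 + 14.2 + 14.1 + 13.6 + 14.7 + 14.6 + 13.4 + 13.4 + 13.7 + 14.5 + 13.2 + 12.9) / 12 = 13.8583
s̄ = (2.9 + 1.6 + 1.9 + 2.2 + 2.3 + 2.0 + 1.0 + 2.0 + 1.9 + 2.8 + 3.1 + 2.2) / 12 = 2.1583
LCL = X̄̄ − A₃·s̄ = 13.8583 − 1.032 × 2.1583 = 11.6309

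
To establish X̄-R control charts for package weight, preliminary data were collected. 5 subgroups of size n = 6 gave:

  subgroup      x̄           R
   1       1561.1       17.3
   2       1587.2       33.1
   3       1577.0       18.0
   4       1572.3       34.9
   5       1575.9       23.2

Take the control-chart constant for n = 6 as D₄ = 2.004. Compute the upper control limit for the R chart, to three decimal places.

50.701

R̄ = (17.3 + 33.1 + 18.0 + 34.9 + 23.2) / 5 = 126.5000 / 5 = 25.3000
UCL_R = D₄·R̄ = 2.004 × 25.3000 = 50.7012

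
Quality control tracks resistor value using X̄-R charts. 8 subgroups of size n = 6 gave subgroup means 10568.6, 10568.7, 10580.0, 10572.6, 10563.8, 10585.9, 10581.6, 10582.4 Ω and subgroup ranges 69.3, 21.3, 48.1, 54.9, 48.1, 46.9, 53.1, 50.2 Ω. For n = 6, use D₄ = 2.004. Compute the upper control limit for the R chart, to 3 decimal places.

98.171

R̄ = (69.3 + 21.3 + 48.1 + 54.9 + 48.1 + 46.9 + 53.1 + 50.2) / 8 = 391.9000 / 8 = 48.9875
UCL_R = D₄·R̄ = 2.004 × 48.9875 = 98.1709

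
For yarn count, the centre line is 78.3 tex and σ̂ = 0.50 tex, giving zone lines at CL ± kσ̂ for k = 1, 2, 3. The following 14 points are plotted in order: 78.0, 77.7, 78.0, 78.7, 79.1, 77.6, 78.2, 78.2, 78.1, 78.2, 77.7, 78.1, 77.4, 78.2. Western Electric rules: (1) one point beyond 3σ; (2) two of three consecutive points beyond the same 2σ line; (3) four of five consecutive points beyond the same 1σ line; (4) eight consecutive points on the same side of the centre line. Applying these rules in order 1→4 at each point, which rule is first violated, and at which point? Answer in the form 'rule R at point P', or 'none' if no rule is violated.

Zone of each point (C = within 1σ̂, B = 1σ̂–2σ̂, A = 2σ̂–3σ̂, * = beyond 3σ̂; sign = side of CL): 1:-C, 2:-B, 3:-C, 4:+C, 5:+B, 6:-B, 7:-C, 8:-C, 9:-C, 10:-C, 11:-B, 12:-C, 13:-B, 14:-C
Rule 4 (eight consecutive points on the same side of the centre line) is satisfied at point 13.

rule 4 at point 13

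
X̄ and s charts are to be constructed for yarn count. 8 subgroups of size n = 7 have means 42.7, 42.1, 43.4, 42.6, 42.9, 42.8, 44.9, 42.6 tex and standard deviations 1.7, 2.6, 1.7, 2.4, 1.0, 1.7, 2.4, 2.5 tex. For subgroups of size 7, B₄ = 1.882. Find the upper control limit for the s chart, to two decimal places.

3.76

s̄ = (1.7 + 2.6 + 1.7 + 2.4 + 1.0 + 1.7 + 2.4 + 2.5) / 8 = 2.0000
UCL_s = B₄·s̄ = 1.882 × 2.0000 = 3.7640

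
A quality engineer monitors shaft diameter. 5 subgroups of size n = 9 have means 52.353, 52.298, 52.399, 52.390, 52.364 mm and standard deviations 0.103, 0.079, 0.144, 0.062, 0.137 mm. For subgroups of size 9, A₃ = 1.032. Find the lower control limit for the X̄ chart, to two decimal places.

X̄̄ = (52.353 + 52.298 + 52.399 + 52.390 + 52.364) / 5 = 52.3608
s̄ = (0.103 + 0.079 + 0.144 + 0.062 + 0.137) / 5 = 0.1050
LCL = X̄̄ − A₃·s̄ = 52.3608 − 1.032 × 0.1050 = 52.2524

52.25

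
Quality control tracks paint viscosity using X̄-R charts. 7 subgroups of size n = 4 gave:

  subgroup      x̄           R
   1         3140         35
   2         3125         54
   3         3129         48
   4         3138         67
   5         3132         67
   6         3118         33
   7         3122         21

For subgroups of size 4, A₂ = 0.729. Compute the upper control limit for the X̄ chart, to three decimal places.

X̄̄ = (3140 + 3125 + 3129 + 3138 + 3132 + 3118 + 3122) / 7 = 21904.0000 / 7 = 3129.1429
R̄ = (35 + 54 + 48 + 67 + 67 + 33 + 21) / 7 = 325.0000 / 7 = 46.4286
UCL = X̄̄ + A₂·R̄ = 3129.1429 + 0.729 × 46.4286 = 3162.9893

3162.989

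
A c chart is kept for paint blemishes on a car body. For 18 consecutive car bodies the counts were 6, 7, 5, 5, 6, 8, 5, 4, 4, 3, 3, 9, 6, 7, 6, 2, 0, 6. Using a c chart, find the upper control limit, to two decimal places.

11.89

c̄ = (6 + 7 + 5 + 5 + 6 + 8 + 5 + 4 + 4 + 3 + 3 + 9 + 6 + 7 + 6 + 2 + 0 + 6) / 18 = 92 / 18 = 5.1111
UCL = c̄ + 3√c̄ = 5.1111 + 3 × √5.1111 = 5.1111 + 3 × 2.2608 = 11.8934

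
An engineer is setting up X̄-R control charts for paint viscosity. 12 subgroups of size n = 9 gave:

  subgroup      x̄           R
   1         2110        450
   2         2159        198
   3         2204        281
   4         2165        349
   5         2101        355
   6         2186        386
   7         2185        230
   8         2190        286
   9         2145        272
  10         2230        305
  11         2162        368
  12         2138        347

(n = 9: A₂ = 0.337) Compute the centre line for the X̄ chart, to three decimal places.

X̄̄ = (2110 + 2159 + 2204 + 2165 + 2101 + 2186 + 2185 + 2190 + 2145 + 2230 + 2162 + 2138) / 12 = 25975.0000 / 12 = 2164.5833
CL = X̄̄ = 2164.5833

2164.583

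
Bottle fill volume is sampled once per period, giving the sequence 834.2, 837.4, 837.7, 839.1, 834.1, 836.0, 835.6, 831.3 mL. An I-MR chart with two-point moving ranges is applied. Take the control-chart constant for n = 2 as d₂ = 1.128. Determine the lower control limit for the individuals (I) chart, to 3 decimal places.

829.406

X̄ = (834.2 + 837.4 + 837.7 + 839.1 + 834.1 + 836.0 + 835.6 + 831.3) / 8 = 835.6750
Moving ranges: 3.2, 0.3, 1.4, 5.0, 1.9, 0.4, 4.3; M̄R̄ = 16.5000 / 7 = 2.3571
LCL = X̄ − 3·M̄R̄/d₂ = 835.6750 − 3 × 2.3571 / 1.128 = 829.4060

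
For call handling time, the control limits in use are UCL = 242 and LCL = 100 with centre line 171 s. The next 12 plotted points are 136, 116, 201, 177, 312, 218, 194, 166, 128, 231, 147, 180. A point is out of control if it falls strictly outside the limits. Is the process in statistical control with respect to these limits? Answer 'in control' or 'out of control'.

out of control

Compare each point to [100, 242]: sample 5 = 312 > UCL.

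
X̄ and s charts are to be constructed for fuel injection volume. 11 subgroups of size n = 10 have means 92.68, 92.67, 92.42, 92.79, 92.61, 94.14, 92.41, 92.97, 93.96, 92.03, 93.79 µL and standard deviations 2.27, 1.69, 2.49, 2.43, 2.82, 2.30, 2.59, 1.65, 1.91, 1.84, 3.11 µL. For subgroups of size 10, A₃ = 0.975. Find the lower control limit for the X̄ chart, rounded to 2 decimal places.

X̄̄ = (92.68 + 92.67 + 92.42 + 92.79 + 92.61 + 94.14 + 92.41 + 92.97 + 93.96 + 92.03 + 93.79) / 11 = 92.9518
s̄ = (2.27 + 1.69 + 2.49 + 2.43 + 2.82 + 2.30 + 2.59 + 1.65 + 1.91 + 1.84 + 3.11) / 11 = 2.2818
LCL = X̄̄ − A₃·s̄ = 92.9518 − 0.975 × 2.2818 = 90.7270

90.73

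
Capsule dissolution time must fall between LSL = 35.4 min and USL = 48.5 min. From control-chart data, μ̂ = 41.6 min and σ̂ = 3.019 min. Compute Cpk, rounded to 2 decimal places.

0.68

Cpu = (USL − μ̂) / (3σ̂) = (48.5 − 41.6) / (3 × 3.019) = 0.7618; Cpl = (μ̂ − LSL) / (3σ̂) = (41.6 − 35.4) / (3 × 3.019) = 0.6846; Cpk = min(Cpu, Cpl) = 0.6846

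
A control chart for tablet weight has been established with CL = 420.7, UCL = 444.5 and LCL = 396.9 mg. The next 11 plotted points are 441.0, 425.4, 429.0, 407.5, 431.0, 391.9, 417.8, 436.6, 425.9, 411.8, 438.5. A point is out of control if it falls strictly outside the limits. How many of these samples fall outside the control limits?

Compare each point to [396.9, 444.5]: sample 6 = 391.9 < LCL.

1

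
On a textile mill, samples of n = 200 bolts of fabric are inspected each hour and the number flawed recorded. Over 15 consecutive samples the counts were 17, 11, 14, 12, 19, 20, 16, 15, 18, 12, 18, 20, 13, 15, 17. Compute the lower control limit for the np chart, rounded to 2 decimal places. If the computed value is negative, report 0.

p̄ = Σdᵢ / (k·n) = 237 / (15 × 200) = 0.07900
LCL = np̄ − 3·√(np̄(1−p̄)) = 15.8000 − 3 × 3.8147 = 4.3560

4.36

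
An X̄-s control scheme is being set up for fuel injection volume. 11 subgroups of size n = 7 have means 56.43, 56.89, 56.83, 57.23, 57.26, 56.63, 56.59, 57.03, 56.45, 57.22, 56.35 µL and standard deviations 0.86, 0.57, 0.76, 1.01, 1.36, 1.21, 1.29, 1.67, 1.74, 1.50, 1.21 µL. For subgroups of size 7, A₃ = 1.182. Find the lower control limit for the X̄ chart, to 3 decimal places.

X̄̄ = (56.43 + 56.89 + 56.83 + 57.23 + 57.26 + 56.63 + 56.59 + 57.03 + 56.45 + 57.22 + 56.35) / 11 = 56.8100
s̄ = (0.86 + 0.57 + 0.76 + 1.01 + 1.36 + 1.21 + 1.29 + 1.67 + 1.74 + 1.50 + 1.21) / 11 = 1.1982
LCL = X̄̄ − A₃·s̄ = 56.8100 − 1.182 × 1.1982 = 55.3937

55.394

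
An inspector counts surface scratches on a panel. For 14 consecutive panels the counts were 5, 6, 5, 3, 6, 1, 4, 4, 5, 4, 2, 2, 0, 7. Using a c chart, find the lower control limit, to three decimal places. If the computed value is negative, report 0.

c̄ = (5 + 6 + 5 + 3 + 6 + 1 + 4 + 4 + 5 + 4 + 2 + 2 + 0 + 7) / 14 = 54 / 14 = 3.8571
LCL = c̄ − 3√c̄ = 3.8571 − 3 × 1.9640 = -2.0347 → 0 (cannot be negative)

0.000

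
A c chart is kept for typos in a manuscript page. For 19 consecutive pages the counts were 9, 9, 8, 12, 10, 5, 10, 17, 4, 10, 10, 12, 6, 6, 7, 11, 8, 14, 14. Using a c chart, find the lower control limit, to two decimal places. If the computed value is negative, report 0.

0.29

c̄ = (9 + 9 + 8 + 12 + 10 + 5 + 10 + 17 + 4 + 10 + 10 + 12 + 6 + 6 + 7 + 11 + 8 + 14 + 14) / 19 = 182 / 19 = 9.5789
LCL = c̄ − 3√c̄ = 9.5789 − 3 × 3.0950 = 0.2940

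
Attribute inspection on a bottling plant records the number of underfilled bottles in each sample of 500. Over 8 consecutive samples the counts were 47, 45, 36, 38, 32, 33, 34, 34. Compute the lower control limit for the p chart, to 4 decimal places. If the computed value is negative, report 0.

0.0395

p̄ = Σdᵢ / (k·n) = 299 / (8 × 500) = 0.07475
LCL = p̄ − 3·√(p̄(1−p̄)/n) = 0.07475 − 3 × 0.01176 = 0.03947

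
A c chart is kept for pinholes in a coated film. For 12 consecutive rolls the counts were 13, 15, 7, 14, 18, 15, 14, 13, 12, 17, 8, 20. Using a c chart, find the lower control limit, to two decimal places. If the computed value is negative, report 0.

c̄ = (13 + 15 + 7 + 14 + 18 + 15 + 14 + 13 + 12 + 17 + 8 + 20) / 12 = 166 / 12 = 13.8333
LCL = c̄ − 3√c̄ = 13.8333 − 3 × 3.7193 = 2.6754

2.68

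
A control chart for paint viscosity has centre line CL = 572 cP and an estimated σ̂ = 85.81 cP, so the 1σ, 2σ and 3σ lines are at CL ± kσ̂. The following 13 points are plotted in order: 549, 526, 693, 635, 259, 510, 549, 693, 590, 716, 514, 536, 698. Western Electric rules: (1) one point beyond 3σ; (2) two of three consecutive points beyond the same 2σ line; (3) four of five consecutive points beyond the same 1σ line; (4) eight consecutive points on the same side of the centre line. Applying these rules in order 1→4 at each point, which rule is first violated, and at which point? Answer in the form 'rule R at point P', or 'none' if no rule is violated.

Zone of each point (C = within 1σ̂, B = 1σ̂–2σ̂, A = 2σ̂–3σ̂, * = beyond 3σ̂; sign = side of CL): 1:-C, 2:-C, 3:+B, 4:+C, 5:-*, 6:-C, 7:-C, 8:+B, 9:+C, 10:+B, 11:-C, 12:-C, 13:+B
Rule 1 (one point beyond the 3σ limits) is satisfied at point 5.

rule 1 at point 5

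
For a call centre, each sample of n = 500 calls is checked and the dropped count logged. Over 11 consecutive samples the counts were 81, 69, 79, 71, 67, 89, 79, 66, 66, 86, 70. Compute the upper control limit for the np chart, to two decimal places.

98.75

p̄ = Σdᵢ / (k·n) = 823 / (11 × 500) = 0.14964
UCL = np̄ + 3·√(np̄(1−p̄)) = 74.8182 + 3 × √(74.8182×0.85036) = 74.8182 + 3 × 7.9764 = 98.7473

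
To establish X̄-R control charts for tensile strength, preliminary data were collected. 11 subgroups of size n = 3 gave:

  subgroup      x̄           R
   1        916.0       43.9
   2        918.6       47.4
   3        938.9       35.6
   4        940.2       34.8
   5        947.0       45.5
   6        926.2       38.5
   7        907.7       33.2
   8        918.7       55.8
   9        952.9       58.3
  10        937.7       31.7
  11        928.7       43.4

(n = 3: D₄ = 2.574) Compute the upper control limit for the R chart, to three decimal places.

109.535

R̄ = (43.9 + 47.4 + 35.6 + 34.8 + 45.5 + 38.5 + 33.2 + 55.8 + 58.3 + 31.7 + 43.4) / 11 = 468.1000 / 11 = 42.5545
UCL_R = D₄·R̄ = 2.574 × 42.5545 = 109.5354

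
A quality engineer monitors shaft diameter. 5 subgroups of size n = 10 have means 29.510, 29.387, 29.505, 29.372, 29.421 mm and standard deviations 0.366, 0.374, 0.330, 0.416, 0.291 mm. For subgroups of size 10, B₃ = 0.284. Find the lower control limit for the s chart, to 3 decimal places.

0.101

s̄ = (0.366 + 0.374 + 0.330 + 0.416 + 0.291) / 5 = 0.3554
LCL_s = B₃·s̄ = 0.284 × 0.3554 = 0.1009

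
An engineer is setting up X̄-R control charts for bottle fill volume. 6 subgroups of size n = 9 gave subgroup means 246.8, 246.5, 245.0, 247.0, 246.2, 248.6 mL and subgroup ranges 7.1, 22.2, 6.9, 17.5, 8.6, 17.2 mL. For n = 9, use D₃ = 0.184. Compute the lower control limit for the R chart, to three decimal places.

2.438

R̄ = (7.1 + 22.2 + 6.9 + 17.5 + 8.6 + 17.2) / 6 = 79.5000 / 6 = 13.2500
LCL_R = D₃·R̄ = 0.184 × 13.2500 = 2.4380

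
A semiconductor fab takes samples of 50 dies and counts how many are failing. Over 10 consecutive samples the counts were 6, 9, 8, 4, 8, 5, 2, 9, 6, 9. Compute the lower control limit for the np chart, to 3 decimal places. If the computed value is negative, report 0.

p̄ = Σdᵢ / (k·n) = 66 / (10 × 50) = 0.13200
LCL = np̄ − 3·√(np̄(1−p̄)) = 6.6000 − 3 × 2.3935 = -0.5805 → 0 (negative, so LCL = 0)

0.000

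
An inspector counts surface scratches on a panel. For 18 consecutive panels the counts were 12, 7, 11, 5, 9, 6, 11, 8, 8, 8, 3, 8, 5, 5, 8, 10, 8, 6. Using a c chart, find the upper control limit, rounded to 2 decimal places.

c̄ = (12 + 7 + 11 + 5 + 9 + 6 + 11 + 8 + 8 + 8 + 3 + 8 + 5 + 5 + 8 + 10 + 8 + 6) / 18 = 138 / 18 = 7.6667
UCL = c̄ + 3√c̄ = 7.6667 + 3 × √7.6667 = 7.6667 + 3 × 2.7689 = 15.9733

15.97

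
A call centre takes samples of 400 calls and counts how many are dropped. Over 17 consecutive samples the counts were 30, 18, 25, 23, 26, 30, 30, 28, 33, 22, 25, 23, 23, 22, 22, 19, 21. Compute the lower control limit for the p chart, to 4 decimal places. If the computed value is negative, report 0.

0.0257

p̄ = Σdᵢ / (k·n) = 420 / (17 × 400) = 0.06176
LCL = p̄ − 3·√(p̄(1−p̄)/n) = 0.06176 − 3 × 0.01204 = 0.02566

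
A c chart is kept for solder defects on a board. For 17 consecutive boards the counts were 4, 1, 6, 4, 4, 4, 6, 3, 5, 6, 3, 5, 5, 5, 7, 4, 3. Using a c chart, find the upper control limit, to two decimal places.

10.71

c̄ = (4 + 1 + 6 + 4 + 4 + 4 + 6 + 3 + 5 + 6 + 3 + 5 + 5 + 5 + 7 + 4 + 3) / 17 = 75 / 17 = 4.4118
UCL = c̄ + 3√c̄ = 4.4118 + 3 × √4.4118 = 4.4118 + 3 × 2.1004 = 10.7130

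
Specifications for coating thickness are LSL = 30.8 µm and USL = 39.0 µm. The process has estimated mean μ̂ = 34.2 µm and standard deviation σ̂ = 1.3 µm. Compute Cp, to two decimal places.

Cp = (USL − LSL) / (6σ̂) = (39.0 − 30.8) / (6 × 1.3) = 8.2000 / 7.8000 = 1.0513

1.05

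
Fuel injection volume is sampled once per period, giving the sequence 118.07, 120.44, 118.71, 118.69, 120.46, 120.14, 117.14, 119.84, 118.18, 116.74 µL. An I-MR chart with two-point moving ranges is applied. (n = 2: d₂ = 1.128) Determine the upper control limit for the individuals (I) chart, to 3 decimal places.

X̄ = (118.07 + 120.44 + 118.71 + 118.69 + 120.46 + 120.14 + 117.14 + 119.84 + 118.18 + 116.74) / 10 = 118.8410
Moving ranges: 2.37, 1.73, 0.02, 1.77, 0.32, 3.00, 2.70, 1.66, 1.44; M̄R̄ = 15.0100 / 9 = 1.6678
UCL = X̄ + 3·M̄R̄/d₂ = 118.8410 + 3 × 1.6678 / 1.128 = 123.2766

123.277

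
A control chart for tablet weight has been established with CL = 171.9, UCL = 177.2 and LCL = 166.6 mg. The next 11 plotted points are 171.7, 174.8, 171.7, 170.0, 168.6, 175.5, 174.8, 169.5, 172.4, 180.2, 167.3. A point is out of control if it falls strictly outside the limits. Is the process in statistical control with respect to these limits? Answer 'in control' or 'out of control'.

out of control

Compare each point to [166.6, 177.2]: sample 10 = 180.2 > UCL.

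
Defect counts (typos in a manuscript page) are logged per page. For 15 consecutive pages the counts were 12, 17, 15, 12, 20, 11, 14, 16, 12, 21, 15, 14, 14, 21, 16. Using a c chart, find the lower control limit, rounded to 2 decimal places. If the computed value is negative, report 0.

3.59

c̄ = (12 + 17 + 15 + 12 + 20 + 11 + 14 + 16 + 12 + 21 + 15 + 14 + 14 + 21 + 16) / 15 = 230 / 15 = 15.3333
LCL = c̄ − 3√c̄ = 15.3333 − 3 × 3.9158 = 3.5860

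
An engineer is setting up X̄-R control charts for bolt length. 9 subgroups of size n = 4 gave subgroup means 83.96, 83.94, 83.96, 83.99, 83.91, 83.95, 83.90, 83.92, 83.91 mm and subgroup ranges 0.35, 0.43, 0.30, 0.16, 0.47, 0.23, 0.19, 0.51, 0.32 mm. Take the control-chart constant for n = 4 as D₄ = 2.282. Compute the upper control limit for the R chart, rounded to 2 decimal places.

R̄ = (0.35 + 0.43 + 0.30 + 0.16 + 0.47 + 0.23 + 0.19 + 0.51 + 0.32) / 9 = 2.9600 / 9 = 0.3289
UCL_R = D₄·R̄ = 2.282 × 0.3289 = 0.7505

0.75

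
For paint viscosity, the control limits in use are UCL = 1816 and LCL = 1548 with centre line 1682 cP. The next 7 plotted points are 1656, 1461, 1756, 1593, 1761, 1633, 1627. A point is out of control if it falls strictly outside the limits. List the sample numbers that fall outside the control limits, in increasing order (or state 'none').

Compare each point to [1548, 1816]: sample 2 = 1461 < LCL.

2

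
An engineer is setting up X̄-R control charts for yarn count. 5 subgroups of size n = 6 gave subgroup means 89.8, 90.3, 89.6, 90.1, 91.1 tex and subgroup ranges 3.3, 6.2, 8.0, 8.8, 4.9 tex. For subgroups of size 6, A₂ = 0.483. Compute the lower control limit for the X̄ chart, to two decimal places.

87.17

X̄̄ = (89.8 + 90.3 + 89.6 + 90.1 + 91.1) / 5 = 450.9000 / 5 = 90.1800
R̄ = (3.3 + 6.2 + 8.0 + 8.8 + 4.9) / 5 = 31.2000 / 5 = 6.2400
LCL = X̄̄ − A₂·R̄ = 90.1800 − 0.483 × 6.2400 = 87.1661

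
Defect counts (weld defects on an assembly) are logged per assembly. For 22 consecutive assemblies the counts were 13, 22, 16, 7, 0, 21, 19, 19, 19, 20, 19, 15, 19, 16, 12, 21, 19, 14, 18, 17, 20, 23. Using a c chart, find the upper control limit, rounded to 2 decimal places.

c̄ = (13 + 22 + 16 + 7 + 0 + 21 + 19 + 19 + 19 + 20 + 19 + 15 + 19 + 16 + 12 + 21 + 19 + 14 + 18 + 17 + 20 + 23) / 22 = 369 / 22 = 16.7727
UCL = c̄ + 3√c̄ = 16.7727 + 3 × √16.7727 = 16.7727 + 3 × 4.0955 = 29.0591

29.06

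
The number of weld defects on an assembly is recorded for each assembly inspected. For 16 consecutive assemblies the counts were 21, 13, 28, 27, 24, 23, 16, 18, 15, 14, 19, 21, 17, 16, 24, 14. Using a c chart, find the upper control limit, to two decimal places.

c̄ = (21 + 13 + 28 + 27 + 24 + 23 + 16 + 18 + 15 + 14 + 19 + 21 + 17 + 16 + 24 + 14) / 16 = 310 / 16 = 19.3750
UCL = c̄ + 3√c̄ = 19.3750 + 3 × √19.3750 = 19.3750 + 3 × 4.4017 = 32.5801

32.58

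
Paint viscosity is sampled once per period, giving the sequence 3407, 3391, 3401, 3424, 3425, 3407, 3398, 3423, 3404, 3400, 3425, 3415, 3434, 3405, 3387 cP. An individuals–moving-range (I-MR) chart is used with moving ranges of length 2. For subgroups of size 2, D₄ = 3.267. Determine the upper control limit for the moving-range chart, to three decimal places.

52.739

Moving ranges: 16, 10, 23, 1, 18, 9, 25, 19, 4, 25, 10, 19, 29, 18; M̄R̄ = 226.0000 / 14 = 16.1429
UCL_MR = D₄·M̄R̄ = 3.267 × 16.1429 = 52.7387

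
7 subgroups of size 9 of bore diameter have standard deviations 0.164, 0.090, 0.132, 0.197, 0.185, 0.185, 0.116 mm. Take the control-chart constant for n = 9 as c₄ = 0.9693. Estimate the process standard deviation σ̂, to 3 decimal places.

0.158

s̄ = (0.164 + 0.090 + 0.132 + 0.197 + 0.185 + 0.185 + 0.116) / 7 = 0.1527
σ̂ = s̄ / c₄ = 0.1527 / 0.9693 = 0.1576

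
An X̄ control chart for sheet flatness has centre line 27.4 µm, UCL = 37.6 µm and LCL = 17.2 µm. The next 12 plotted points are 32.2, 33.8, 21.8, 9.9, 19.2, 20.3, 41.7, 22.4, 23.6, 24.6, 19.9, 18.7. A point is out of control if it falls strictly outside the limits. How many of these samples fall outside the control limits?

2

Compare each point to [17.2, 37.6]: sample 4 = 9.9 < LCL; sample 7 = 41.7 > UCL.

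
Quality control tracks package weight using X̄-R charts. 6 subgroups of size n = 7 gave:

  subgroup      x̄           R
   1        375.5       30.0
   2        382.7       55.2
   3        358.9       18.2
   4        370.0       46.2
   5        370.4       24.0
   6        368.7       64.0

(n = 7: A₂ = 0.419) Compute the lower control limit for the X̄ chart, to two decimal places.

354.44

X̄̄ = (375.5 + 382.7 + 358.9 + 370.0 + 370.4 + 368.7) / 6 = 2226.2000 / 6 = 371.0333
R̄ = (30.0 + 55.2 + 18.2 + 46.2 + 24.0 + 64.0) / 6 = 237.6000 / 6 = 39.6000
LCL = X̄̄ − A₂·R̄ = 371.0333 − 0.419 × 39.6000 = 354.4409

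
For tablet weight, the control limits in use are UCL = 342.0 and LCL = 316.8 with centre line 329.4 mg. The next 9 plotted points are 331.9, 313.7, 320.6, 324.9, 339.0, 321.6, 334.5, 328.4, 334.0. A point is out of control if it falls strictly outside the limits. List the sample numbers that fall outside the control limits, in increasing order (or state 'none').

Compare each point to [316.8, 342.0]: sample 2 = 313.7 < LCL.

2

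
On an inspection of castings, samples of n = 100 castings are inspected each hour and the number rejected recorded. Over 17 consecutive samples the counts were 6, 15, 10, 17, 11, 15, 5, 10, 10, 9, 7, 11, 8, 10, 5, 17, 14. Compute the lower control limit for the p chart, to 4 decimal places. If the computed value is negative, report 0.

p̄ = Σdᵢ / (k·n) = 180 / (17 × 100) = 0.10588
LCL = p̄ − 3·√(p̄(1−p̄)/n) = 0.10588 − 3 × 0.03077 = 0.01358

0.0136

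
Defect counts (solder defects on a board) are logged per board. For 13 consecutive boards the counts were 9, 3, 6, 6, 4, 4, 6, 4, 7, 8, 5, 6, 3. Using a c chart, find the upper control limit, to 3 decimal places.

12.473

c̄ = (9 + 3 + 6 + 6 + 4 + 4 + 6 + 4 + 7 + 8 + 5 + 6 + 3) / 13 = 71 / 13 = 5.4615
UCL = c̄ + 3√c̄ = 5.4615 + 3 × √5.4615 = 5.4615 + 3 × 2.3370 = 12.4725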